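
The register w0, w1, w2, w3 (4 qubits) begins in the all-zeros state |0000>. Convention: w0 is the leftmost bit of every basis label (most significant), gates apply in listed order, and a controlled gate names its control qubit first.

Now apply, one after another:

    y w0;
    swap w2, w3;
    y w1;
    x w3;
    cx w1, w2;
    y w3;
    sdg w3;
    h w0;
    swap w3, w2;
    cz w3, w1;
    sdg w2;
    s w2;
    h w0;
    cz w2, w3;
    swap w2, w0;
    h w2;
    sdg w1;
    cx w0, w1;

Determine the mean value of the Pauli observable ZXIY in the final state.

In the final state, ZXIY has expectation 0.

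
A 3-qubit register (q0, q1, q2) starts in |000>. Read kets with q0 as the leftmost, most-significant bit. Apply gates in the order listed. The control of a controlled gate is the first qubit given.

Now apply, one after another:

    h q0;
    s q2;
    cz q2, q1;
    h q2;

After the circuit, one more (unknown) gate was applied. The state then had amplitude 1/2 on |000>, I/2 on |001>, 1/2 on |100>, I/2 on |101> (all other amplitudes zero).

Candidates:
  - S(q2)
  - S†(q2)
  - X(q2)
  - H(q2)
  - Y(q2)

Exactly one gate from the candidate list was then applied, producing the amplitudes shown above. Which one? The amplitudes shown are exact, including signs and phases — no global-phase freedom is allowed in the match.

It was S(q2) that produced the state shown.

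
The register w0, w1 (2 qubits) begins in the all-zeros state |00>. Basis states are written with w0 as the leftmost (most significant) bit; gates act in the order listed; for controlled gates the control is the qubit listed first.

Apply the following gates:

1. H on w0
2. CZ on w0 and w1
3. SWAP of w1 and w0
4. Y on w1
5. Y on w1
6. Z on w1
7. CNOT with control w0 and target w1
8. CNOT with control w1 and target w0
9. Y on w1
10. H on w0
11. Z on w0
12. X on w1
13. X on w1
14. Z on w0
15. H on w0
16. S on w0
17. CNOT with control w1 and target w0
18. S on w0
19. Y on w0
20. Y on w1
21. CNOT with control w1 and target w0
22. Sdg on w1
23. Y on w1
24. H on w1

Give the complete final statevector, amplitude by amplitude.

The resulting statevector has amplitude I/2 on |00>, -I/2 on |01>, I/2 on |10>, I/2 on |11>.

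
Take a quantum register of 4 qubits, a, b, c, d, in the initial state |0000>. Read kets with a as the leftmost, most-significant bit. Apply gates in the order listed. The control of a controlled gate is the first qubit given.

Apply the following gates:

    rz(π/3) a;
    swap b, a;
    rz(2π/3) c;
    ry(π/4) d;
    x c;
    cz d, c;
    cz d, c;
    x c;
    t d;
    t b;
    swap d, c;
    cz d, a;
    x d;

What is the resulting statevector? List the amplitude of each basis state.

The resulting statevector has amplitude -I*sqrt(sqrt(2) + 2)/2 on |0001>, -sqrt(2 - sqrt(2))*exp(3*I*pi/4)/2 on |0011>, and 0 on every other basis state. Key observation: gates 5-8 undo each other exactly, leaving only the rest of the circuit to track.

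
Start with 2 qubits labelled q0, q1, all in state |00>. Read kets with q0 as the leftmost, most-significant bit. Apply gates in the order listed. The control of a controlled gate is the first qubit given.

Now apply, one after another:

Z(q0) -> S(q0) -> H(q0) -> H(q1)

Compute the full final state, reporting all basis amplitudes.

After the circuit, the state carries amplitude 1/2 on |00>, 1/2 on |01>, 1/2 on |10>, 1/2 on |11>.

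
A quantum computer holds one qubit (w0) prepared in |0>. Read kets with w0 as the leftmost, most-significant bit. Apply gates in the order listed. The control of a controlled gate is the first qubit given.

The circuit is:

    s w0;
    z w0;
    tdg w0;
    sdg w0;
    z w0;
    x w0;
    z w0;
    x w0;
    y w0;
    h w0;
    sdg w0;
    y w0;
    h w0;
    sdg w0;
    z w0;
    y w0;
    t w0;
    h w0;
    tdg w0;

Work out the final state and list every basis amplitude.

The resulting statevector has amplitude sqrt(2)*(-1 - I + exp(3*I*pi/4) + exp(I*pi/4))/4 on |0>, sqrt(2)*(-1 - I - exp(I*pi/4) + exp(3*I*pi/4))/4 on |1>.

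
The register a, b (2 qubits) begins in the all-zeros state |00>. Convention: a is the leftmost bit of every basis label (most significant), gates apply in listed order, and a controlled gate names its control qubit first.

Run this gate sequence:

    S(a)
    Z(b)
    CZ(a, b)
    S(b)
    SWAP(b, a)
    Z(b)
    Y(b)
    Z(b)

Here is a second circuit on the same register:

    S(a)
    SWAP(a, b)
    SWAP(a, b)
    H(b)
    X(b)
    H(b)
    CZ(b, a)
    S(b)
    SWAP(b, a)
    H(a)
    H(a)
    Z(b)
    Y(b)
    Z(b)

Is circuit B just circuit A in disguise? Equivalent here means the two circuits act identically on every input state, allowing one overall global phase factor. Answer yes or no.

Yes: on every input state the two circuits agree up to one overall phase factor.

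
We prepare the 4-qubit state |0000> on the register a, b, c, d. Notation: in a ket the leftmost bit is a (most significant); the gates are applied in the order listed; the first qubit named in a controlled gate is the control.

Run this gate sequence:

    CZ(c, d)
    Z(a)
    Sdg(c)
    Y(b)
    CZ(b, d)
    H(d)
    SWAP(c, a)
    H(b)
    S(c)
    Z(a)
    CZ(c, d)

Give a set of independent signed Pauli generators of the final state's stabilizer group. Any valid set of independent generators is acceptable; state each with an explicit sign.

The stabilizer group can be generated by -IXII, +IIIX, +ZIII, +IIZI, among other valid generating sets.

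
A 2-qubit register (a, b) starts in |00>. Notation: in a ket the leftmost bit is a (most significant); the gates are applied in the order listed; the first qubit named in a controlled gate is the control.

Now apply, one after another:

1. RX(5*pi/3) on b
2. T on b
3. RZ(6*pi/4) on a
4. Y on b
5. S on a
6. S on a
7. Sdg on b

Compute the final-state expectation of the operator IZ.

In the final state, IZ has expectation -1/2.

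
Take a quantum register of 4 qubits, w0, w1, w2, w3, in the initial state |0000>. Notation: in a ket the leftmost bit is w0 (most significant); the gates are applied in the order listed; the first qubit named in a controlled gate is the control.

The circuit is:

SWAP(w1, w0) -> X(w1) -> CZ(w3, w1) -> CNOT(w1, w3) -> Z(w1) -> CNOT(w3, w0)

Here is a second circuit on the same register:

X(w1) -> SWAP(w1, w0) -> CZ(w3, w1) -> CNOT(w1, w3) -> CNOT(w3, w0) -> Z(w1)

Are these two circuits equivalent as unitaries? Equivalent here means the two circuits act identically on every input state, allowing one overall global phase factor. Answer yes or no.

No — the two circuits implement different unitaries, even allowing a global phase.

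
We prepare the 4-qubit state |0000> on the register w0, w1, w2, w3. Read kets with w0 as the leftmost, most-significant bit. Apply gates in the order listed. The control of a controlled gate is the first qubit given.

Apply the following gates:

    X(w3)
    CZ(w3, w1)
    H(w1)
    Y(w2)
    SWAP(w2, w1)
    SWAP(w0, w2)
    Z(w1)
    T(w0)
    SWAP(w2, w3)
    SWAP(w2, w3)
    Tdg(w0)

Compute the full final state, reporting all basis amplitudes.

The resulting statevector has amplitude -sqrt(2)*I/2 on |0101>, -sqrt(2)*I/2 on |1101>, and 0 on every other basis state.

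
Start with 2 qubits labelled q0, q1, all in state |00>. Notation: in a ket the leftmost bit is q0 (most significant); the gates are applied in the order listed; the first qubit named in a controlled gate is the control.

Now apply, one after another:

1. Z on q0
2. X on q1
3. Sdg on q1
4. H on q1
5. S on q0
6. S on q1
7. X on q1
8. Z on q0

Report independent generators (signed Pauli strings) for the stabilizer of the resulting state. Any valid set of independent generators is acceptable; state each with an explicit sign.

One valid set of independent stabilizer generators is +IY, +ZI (any independent generating set of the same group is equally correct).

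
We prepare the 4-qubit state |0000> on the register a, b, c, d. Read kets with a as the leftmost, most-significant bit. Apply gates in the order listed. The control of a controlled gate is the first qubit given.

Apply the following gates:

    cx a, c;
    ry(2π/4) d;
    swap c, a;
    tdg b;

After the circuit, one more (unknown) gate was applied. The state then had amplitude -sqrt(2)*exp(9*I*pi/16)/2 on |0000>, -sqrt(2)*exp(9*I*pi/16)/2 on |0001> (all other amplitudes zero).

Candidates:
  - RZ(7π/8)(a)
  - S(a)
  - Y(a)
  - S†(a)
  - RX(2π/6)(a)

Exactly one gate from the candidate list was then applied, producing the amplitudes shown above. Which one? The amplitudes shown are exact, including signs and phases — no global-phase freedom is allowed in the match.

The unique candidate consistent with the amplitudes is RZ(7π/8)(a).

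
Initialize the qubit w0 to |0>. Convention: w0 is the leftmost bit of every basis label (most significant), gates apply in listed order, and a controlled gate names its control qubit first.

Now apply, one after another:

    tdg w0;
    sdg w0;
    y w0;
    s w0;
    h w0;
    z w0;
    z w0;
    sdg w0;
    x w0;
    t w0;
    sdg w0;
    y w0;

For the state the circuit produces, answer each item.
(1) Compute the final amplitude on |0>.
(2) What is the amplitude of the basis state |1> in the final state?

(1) The final state's coefficient on |0> equals sqrt(2)*exp(I*pi/4)/2.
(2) |1> carries amplitude sqrt(2)/2 in the final state.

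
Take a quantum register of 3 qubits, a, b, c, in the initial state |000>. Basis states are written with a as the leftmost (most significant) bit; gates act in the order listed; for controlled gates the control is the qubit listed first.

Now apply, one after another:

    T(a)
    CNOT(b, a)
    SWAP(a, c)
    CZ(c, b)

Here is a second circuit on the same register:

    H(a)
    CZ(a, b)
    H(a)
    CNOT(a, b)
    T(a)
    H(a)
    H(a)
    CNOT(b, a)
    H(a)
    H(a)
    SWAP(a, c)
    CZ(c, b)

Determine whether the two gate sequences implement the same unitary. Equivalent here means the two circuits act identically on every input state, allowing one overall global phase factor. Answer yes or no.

No — the two circuits implement different unitaries, even allowing a global phase.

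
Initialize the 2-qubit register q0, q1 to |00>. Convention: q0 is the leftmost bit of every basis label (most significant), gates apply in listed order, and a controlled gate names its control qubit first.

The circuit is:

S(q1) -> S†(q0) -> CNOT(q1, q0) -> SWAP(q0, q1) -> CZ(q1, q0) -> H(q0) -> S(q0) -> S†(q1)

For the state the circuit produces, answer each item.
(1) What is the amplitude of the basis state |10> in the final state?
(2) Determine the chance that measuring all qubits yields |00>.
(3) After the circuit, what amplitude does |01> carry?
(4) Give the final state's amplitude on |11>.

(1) |10> carries amplitude sqrt(2)*I/2 in the final state.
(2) A full measurement returns |00> with probability 1/2.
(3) The final state's coefficient on |01> equals 0.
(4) The final state's coefficient on |11> equals 0.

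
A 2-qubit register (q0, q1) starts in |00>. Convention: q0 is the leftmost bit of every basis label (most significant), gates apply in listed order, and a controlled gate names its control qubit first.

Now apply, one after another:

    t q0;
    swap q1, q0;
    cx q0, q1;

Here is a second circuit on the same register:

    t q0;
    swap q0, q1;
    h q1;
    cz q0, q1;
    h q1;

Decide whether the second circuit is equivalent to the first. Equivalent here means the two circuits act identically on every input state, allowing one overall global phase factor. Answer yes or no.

Yes, they are equivalent — the unitaries differ by at most a global phase.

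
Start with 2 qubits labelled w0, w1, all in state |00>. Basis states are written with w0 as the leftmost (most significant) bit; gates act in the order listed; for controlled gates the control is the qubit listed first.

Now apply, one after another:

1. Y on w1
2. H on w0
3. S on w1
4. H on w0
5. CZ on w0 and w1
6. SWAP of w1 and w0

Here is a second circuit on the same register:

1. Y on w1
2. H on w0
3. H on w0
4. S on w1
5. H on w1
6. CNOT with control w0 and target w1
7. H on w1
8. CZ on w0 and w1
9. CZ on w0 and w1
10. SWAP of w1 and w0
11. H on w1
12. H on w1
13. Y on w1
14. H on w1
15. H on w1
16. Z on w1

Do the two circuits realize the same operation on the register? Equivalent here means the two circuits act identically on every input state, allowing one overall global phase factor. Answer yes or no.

No: there is an input state on which the two circuits produce genuinely different outputs (not merely differing by a phase).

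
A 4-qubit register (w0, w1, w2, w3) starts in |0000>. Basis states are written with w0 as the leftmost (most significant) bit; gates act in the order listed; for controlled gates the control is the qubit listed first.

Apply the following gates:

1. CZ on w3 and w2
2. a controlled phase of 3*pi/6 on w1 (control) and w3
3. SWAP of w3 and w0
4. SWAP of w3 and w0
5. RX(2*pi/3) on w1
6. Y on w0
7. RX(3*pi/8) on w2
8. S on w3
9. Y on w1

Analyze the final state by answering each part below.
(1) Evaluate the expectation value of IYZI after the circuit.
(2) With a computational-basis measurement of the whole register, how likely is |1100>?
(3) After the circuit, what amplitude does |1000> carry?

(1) The expectation value of IYZI is -sqrt(6 - 3*sqrt(2))/4.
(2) The probability of measuring |1100> is sqrt(2 - sqrt(2))/16 + 1/8.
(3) The amplitude on |1000> is -sqrt(3)*I*cos(3*pi/16)/2.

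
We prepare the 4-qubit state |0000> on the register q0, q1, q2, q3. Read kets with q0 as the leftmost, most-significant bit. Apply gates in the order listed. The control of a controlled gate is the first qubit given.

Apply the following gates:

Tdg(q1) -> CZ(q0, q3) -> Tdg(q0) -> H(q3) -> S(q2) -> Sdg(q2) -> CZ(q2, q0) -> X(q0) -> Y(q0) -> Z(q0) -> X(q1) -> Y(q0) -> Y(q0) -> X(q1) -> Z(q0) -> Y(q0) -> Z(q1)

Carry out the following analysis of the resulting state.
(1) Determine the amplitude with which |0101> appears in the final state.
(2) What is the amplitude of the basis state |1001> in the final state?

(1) The amplitude on |0101> is 0.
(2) The amplitude on |1001> is sqrt(2)/2.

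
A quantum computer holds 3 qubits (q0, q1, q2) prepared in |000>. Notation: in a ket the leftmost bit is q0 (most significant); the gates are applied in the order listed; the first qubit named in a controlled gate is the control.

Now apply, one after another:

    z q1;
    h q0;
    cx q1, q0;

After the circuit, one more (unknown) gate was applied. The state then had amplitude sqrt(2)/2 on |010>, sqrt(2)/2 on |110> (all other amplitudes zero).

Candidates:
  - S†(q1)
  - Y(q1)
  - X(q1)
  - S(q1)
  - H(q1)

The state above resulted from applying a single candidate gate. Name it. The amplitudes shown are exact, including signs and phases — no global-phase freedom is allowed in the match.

It was X(q1) that produced the state shown.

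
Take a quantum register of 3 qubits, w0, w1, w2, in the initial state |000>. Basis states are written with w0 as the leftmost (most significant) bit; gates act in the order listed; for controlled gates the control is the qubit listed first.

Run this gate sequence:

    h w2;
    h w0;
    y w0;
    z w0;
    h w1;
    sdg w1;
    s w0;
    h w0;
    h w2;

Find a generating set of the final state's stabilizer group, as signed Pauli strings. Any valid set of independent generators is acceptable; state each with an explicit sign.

The stabilizer group can be generated by -YII, -IYI, +IIZ, among other valid generating sets.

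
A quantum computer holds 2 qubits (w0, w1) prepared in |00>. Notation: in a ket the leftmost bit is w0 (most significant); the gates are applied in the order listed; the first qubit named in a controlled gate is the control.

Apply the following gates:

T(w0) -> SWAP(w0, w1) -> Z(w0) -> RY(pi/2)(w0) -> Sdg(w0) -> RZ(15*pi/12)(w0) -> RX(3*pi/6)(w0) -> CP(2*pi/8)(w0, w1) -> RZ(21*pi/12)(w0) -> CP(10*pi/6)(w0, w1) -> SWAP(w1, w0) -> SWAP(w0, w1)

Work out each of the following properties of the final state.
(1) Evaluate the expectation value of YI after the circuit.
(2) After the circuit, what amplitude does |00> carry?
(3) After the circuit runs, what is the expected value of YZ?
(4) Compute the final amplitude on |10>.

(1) The observable YI averages to 1/2.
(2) |00> carries amplitude exp(3*I*pi/4)/2 + I/2 in the final state.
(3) In the final state, YZ has expectation 1/2.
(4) |10> carries amplitude -1/2 - exp(3*I*pi/4)/2 in the final state.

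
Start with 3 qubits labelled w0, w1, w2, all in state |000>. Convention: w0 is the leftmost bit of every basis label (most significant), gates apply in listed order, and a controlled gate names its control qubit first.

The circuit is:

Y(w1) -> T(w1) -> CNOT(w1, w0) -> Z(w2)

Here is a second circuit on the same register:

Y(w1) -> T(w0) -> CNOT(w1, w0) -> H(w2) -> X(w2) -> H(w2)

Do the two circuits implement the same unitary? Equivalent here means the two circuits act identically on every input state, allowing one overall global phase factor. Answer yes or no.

No, they are not equivalent — no single phase factor reconciles the two unitaries.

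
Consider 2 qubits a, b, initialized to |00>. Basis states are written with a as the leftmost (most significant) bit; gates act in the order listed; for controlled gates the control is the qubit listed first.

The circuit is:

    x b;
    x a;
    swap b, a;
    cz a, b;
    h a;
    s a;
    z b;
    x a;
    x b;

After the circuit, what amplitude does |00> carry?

The final state's coefficient on |00> equals -sqrt(2)*I/2.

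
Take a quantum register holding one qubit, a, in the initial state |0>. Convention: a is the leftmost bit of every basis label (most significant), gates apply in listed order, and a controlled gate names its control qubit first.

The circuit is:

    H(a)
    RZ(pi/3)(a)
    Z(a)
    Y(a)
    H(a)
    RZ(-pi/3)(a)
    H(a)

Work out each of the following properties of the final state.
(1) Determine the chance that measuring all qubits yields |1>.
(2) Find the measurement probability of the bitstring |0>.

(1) The probability of measuring |1> is 1/8.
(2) The probability of measuring |0> is 7/8.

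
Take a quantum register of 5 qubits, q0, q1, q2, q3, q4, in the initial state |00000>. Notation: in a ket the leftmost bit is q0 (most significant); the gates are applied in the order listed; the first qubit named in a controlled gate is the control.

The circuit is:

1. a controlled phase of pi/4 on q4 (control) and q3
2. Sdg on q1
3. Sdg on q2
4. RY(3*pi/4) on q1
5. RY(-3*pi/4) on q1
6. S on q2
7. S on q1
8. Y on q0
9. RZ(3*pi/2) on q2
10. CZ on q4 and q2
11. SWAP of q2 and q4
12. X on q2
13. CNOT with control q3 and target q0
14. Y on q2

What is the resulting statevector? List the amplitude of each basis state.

The final amplitudes are exp(-3*I*pi/4) on |10000>, and 0 on every other basis state. Key observation: the block from step 2 through step 7 cancels to the identity and can be dropped.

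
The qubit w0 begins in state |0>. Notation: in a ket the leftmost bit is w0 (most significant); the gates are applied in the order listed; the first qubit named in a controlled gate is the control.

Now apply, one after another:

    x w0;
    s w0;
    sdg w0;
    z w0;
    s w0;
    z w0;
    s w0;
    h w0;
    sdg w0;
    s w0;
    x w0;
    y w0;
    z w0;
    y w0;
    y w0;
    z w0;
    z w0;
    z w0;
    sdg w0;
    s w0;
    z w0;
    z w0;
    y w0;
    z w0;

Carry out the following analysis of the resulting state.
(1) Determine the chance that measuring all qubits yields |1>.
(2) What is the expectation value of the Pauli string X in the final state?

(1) A full measurement returns |1> with probability 1/2. Key observation: the block from step 17 through step 22 cancels to the identity and can be dropped.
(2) In the final state, X has expectation 1.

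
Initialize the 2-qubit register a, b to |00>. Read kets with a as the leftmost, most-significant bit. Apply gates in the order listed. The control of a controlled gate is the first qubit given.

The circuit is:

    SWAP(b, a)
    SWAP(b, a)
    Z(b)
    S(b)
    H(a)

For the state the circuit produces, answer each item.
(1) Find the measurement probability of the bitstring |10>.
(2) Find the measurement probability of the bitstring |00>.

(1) A full measurement returns |10> with probability 1/2. Key observation: the block from step 1 through step 2 cancels to the identity and can be dropped.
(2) A full measurement returns |00> with probability 1/2.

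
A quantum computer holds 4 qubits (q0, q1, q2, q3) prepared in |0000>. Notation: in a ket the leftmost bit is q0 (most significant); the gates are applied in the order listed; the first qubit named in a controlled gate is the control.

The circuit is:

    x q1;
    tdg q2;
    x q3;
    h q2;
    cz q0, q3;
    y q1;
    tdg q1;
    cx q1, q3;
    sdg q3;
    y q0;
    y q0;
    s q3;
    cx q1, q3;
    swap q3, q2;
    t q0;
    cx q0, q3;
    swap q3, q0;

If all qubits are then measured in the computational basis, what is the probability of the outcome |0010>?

A full measurement returns |0010> with probability 1/2. Key observation: gates 8-13 undo each other exactly, leaving only the rest of the circuit to track.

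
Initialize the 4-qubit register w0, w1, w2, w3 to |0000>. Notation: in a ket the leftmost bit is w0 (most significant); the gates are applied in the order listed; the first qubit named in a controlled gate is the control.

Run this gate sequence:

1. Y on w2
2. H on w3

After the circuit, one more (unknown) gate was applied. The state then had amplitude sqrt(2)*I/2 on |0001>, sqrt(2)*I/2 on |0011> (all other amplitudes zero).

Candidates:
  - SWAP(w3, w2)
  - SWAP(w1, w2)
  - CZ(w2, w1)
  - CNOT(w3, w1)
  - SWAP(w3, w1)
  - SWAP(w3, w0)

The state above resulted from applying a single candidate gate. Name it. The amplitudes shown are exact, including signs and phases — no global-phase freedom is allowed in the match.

It was SWAP(w3, w2) that produced the state shown.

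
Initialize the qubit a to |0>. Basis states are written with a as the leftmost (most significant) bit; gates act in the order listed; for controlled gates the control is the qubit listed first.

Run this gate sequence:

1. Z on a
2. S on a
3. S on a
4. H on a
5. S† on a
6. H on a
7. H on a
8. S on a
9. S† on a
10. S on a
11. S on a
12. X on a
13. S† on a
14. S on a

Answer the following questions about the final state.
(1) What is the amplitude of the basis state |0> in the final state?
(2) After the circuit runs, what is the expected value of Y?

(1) The final state's coefficient on |0> equals sqrt(2)*I/2.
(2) In the final state, Y has expectation -1.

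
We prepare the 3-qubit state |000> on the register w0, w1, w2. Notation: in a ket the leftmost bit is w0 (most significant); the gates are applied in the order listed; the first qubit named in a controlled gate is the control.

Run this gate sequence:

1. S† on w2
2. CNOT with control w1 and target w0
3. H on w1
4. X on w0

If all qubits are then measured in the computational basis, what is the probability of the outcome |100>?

The probability of measuring |100> is 1/2.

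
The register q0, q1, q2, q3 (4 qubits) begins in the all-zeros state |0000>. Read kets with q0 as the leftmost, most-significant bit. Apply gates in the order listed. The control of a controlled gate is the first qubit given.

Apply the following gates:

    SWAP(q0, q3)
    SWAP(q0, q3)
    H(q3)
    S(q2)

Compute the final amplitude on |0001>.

The amplitude on |0001> is sqrt(2)/2. Key observation: the block from step 1 through step 2 cancels to the identity and can be dropped.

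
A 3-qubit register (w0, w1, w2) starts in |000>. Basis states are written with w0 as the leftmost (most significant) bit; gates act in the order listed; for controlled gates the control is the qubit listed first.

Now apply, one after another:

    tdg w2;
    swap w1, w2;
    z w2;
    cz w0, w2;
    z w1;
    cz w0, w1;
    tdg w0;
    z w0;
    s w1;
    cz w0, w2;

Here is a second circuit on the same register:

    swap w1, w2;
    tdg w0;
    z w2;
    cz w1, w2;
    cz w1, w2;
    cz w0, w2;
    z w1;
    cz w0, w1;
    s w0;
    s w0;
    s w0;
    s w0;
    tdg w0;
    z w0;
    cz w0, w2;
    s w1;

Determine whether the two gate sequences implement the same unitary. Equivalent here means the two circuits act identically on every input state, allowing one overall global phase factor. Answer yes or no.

No, they are not equivalent — no single phase factor reconciles the two unitaries.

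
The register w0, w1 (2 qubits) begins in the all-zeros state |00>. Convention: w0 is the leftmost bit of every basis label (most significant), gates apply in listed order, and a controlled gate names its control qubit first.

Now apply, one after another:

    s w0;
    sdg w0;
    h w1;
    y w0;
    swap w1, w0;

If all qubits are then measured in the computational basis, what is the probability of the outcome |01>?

The probability of measuring |01> is 1/2. Key observation: steps 1-2 multiply out to the identity, so the circuit reduces to the remaining gates.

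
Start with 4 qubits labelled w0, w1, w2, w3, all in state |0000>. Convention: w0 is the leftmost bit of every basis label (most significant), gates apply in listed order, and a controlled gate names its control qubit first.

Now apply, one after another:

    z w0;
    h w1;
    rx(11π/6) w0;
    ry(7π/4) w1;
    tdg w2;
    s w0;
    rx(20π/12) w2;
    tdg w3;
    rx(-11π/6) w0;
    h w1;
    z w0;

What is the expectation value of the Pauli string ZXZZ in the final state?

In the final state, ZXZZ has expectation 3*sqrt(2)/16.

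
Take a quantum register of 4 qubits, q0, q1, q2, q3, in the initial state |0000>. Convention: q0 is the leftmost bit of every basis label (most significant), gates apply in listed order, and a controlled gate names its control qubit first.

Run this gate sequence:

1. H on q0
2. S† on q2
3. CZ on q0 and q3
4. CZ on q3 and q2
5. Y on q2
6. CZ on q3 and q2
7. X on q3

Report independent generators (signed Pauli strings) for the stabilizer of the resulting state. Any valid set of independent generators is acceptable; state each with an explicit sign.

The stabilizer group can be generated by +XIII, +IZII, -IIZI, -IIIZ, among other valid generating sets.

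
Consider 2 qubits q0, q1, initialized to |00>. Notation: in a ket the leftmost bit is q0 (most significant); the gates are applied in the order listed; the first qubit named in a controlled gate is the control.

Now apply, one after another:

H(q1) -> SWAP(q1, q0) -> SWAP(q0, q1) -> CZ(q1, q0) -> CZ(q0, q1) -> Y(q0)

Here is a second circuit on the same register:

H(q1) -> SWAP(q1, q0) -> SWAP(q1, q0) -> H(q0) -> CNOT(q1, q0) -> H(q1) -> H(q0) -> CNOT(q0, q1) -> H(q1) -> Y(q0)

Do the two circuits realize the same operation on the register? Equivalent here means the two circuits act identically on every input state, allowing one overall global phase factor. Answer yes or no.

Yes — the two circuits implement the same unitary up to a global phase.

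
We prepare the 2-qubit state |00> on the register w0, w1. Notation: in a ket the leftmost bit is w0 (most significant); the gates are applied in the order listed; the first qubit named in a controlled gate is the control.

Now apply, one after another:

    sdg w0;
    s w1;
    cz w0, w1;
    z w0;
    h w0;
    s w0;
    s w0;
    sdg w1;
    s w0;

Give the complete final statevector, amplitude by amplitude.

After the circuit, the state carries amplitude sqrt(2)/2 on |00>, 0 on |01>, -sqrt(2)*I/2 on |10>, 0 on |11>.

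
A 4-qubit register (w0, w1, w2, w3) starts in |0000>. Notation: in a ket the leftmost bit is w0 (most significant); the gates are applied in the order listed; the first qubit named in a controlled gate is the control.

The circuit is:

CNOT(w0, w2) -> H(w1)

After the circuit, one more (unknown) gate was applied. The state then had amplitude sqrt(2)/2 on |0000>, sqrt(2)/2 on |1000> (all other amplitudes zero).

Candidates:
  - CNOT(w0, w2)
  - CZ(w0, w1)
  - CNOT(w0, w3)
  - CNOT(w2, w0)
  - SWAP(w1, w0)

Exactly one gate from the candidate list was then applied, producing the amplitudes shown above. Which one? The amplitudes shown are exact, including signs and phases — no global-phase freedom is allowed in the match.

It was SWAP(w1, w0) that produced the state shown.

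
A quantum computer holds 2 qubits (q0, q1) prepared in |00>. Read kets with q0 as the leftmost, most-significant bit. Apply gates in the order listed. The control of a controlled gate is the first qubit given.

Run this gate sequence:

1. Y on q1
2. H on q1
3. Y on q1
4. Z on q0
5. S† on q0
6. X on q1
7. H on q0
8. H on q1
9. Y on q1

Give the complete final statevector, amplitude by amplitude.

After the circuit, the state carries amplitude 0 on |00>, -sqrt(2)*I/2 on |01>, 0 on |10>, -sqrt(2)*I/2 on |11>.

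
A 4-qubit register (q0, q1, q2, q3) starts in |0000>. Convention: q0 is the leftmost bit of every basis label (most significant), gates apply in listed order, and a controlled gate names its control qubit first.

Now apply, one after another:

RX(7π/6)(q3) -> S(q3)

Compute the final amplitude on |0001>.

|0001> carries amplitude sqrt(2)/4 + sqrt(6)/4 in the final state.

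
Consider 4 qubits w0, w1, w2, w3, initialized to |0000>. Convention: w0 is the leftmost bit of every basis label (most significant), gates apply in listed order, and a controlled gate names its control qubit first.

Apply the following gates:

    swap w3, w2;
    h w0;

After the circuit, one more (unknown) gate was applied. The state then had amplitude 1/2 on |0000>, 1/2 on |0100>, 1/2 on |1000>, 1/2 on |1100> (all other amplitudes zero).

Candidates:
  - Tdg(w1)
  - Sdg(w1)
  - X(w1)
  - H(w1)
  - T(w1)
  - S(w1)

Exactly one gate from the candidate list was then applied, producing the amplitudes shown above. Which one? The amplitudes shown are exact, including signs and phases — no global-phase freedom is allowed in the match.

The unique candidate consistent with the amplitudes is H(w1).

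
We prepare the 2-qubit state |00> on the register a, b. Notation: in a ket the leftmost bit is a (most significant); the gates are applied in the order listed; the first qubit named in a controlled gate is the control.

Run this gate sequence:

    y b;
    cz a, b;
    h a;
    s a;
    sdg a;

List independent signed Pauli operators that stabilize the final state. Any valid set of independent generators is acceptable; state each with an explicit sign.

The stabilizer group can be generated by +XI, -IZ, among other valid generating sets.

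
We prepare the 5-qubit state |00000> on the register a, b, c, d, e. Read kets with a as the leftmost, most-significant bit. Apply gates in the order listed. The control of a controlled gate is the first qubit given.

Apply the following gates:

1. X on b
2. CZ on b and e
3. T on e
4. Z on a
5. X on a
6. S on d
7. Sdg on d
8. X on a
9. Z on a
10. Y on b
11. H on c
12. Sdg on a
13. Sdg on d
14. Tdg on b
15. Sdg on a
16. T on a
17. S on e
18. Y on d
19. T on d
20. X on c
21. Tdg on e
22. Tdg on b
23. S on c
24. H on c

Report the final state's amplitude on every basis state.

The resulting statevector has amplitude (1 + I)*exp(I*pi/4)/2 on |00010>, sqrt(2)/2 on |00110>, and 0 on every other basis state. Key observation: steps 4-9 multiply out to the identity, so the circuit reduces to the remaining gates.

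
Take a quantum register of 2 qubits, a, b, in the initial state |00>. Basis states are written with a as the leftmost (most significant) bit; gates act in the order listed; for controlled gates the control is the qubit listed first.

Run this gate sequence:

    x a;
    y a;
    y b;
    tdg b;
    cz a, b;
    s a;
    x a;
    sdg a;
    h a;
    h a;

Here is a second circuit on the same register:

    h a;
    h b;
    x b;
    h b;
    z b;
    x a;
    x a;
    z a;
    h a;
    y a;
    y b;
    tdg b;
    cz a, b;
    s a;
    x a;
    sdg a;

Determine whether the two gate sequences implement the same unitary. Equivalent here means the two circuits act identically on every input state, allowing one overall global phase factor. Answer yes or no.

Yes, they are equivalent — the unitaries differ by at most a global phase.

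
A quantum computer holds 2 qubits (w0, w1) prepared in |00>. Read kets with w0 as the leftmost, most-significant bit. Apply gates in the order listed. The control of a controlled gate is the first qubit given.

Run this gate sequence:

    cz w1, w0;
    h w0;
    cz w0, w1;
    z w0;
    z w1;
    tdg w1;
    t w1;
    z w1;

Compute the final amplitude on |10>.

The amplitude on |10> is -sqrt(2)/2.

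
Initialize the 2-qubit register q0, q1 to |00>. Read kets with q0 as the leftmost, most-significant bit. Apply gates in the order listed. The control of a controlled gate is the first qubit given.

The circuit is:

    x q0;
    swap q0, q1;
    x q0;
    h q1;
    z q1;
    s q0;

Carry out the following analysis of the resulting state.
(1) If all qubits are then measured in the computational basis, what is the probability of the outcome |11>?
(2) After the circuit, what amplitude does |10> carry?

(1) Outcome |11> occurs with probability 1/2.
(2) The final state's coefficient on |10> equals sqrt(2)*I/2.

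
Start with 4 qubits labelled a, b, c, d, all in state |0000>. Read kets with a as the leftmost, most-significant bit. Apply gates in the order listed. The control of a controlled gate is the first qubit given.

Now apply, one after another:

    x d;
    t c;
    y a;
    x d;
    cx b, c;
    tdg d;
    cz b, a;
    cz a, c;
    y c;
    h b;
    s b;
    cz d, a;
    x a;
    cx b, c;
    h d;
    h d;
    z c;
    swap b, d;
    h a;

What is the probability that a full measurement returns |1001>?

Outcome |1001> occurs with probability 1/4. Key observation: gates 15-16 undo each other exactly, leaving only the rest of the circuit to track.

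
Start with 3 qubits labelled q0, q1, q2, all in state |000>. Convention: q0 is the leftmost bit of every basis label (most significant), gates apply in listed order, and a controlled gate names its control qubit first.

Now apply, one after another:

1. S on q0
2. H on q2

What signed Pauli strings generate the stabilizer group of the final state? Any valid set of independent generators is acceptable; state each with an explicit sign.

The stabilizer group can be generated by +IIX, +ZII, +IZI, among other valid generating sets.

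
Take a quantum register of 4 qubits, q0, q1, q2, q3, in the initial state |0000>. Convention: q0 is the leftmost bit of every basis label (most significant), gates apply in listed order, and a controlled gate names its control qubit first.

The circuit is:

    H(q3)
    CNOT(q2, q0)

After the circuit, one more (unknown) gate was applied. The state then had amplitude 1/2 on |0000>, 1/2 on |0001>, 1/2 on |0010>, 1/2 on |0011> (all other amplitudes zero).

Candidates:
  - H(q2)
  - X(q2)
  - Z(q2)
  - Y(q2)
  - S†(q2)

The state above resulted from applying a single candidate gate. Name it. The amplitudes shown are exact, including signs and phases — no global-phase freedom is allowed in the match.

It was H(q2) that produced the state shown.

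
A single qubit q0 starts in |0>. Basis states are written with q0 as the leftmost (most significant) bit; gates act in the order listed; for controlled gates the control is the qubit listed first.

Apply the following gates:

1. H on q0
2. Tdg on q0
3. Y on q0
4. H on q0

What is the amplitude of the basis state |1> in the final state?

|1> carries amplitude -I/2 - exp(I*pi/4)/2 in the final state.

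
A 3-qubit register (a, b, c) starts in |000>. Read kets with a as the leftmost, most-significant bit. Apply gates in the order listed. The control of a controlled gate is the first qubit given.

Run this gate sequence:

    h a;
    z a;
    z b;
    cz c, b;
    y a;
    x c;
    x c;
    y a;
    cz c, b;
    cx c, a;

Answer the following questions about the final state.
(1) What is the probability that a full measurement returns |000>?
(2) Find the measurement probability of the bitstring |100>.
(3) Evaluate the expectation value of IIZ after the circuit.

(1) Outcome |000> occurs with probability 1/2. Key observation: the block from step 4 through step 9 cancels to the identity and can be dropped.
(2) The probability of measuring |100> is 1/2.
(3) In the final state, IIZ has expectation 1.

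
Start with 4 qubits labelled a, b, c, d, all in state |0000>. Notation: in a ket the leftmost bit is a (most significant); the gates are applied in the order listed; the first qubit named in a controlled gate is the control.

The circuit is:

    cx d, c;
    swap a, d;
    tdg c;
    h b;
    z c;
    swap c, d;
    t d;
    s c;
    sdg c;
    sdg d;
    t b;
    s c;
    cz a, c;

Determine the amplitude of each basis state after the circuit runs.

After the circuit, the state carries amplitude sqrt(2)/2 on |0000>, sqrt(2)*exp(I*pi/4)/2 on |0100>, and 0 on every other basis state.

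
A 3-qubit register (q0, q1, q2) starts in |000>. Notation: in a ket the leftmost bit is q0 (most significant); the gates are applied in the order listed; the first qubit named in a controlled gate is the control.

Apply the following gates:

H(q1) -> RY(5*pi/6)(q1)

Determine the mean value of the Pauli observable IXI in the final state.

The observable IXI averages to -sqrt(3)/2.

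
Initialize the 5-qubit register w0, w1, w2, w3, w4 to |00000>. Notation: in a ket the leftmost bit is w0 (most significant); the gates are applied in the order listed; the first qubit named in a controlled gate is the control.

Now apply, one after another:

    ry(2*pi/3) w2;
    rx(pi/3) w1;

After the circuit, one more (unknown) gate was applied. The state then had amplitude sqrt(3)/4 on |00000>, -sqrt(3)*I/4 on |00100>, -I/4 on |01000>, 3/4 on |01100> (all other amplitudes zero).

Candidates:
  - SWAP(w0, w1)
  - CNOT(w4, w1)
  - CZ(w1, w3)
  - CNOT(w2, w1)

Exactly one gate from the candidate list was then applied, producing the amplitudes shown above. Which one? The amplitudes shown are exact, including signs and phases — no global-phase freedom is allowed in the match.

The unique candidate consistent with the amplitudes is CNOT(w2, w1).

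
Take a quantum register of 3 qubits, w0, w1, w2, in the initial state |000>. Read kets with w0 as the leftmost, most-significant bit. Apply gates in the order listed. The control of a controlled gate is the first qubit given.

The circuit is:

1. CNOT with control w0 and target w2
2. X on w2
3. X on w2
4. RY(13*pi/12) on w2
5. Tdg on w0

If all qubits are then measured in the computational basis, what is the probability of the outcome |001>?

A full measurement returns |001> with probability sqrt(2)/8 + sqrt(6)/8 + 1/2. Key observation: steps 2-3 multiply out to the identity, so the circuit reduces to the remaining gates.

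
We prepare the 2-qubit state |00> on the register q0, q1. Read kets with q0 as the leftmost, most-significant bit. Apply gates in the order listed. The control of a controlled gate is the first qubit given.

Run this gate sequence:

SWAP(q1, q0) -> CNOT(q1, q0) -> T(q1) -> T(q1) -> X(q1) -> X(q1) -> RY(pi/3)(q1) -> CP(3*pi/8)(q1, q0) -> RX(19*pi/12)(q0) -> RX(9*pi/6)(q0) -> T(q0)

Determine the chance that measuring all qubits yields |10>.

The probability of measuring |10> is 3*sqrt(2)/32 + 3*sqrt(6)/32 + 3/8.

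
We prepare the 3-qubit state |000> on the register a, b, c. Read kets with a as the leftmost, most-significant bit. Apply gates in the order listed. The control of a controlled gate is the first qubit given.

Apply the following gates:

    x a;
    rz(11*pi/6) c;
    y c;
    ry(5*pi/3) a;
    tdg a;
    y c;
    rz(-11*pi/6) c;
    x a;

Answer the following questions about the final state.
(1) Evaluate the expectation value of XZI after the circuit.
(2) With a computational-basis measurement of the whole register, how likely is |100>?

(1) In the final state, XZI has expectation sqrt(6)/4.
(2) Outcome |100> occurs with probability 1/4.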